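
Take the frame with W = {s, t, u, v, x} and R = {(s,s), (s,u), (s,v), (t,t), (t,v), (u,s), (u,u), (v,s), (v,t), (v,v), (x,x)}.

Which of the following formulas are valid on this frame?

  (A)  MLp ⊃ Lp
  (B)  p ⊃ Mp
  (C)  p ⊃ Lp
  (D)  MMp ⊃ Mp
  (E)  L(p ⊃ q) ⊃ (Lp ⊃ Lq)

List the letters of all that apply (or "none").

R is reflexive: each world relates to itself.
R is not transitive: s R v and v R t but not s R t.
R is not euclidean: s R u and s R v but not u R v.
R is not a subset of the identity: s R u with s ≠ u.
(A) MLp ⊃ Lp is the dual of axiom 5, which corresponds to the euclidean property. R is not euclidean — not valid.
(B) p ⊃ Mp (the dual of axiom T) characterises the reflexive frames. R is reflexive — valid.
(C) p ⊃ Lp (equivalent to ◇p→p) corresponds to R being a subset of the identity. Here R ⊄ identity, so not valid.
(D) MMp ⊃ Mp is the dual of axiom 4, which corresponds to transitivity. R is not transitive — not valid.
(E) L(p ⊃ q) ⊃ (Lp ⊃ Lq) is the K axiom; it holds on all frames — valid.

B, E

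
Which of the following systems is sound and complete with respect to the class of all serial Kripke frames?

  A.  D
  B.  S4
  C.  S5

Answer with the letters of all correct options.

(A) D is determined by exactly this class.
(B) S4 is determined by the class of reflexive and transitive frames.
(C) S5 is determined by the class of reflexive, symmetric, and transitive frames.

A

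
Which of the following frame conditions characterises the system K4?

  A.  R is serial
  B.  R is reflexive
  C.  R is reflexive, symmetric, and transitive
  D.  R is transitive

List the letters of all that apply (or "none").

D

(A) this class determines D, not K4.
(B) this class determines T (= KT), not K4.
(C) this class determines S5, not K4.
(D) K4 is sound and complete for exactly this class.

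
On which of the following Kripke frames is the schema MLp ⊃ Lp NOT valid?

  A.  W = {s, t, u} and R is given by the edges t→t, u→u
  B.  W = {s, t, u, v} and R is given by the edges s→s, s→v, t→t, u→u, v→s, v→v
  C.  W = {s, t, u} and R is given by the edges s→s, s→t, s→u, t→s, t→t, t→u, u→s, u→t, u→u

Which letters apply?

The schema MLp ⊃ Lp is the dual of axiom 5; it is valid on a frame iff R is euclidean.
(A) R is euclidean (any two R-successors of the same world are R-related), so the schema is valid here.
(B) R is euclidean (any two R-successors of the same world are R-related), so the schema is valid here.
(C) R is euclidean (any two R-successors of the same world are R-related), so the schema is valid here.

none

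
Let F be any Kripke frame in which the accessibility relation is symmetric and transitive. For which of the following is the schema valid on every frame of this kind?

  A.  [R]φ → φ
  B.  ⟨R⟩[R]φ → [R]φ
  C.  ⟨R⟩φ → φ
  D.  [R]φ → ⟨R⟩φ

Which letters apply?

B

A symmetric transitive relation is euclidean (uRv and uRw give vRu by symmetry, then vRw by transitivity).
(A) [R]φ → φ is axiom T; it is valid on a frame exactly when R is reflexive. Such an R need not be reflexive, so not valid.
(B) the dual of axiom 5: valid iff R is euclidean. Every such R is euclidean — valid.
(C) ⟨R⟩φ → φ is valid only on frames where every R-edge is a self-loop. Such an R need not be a subset of the identity — not valid.
(D) [R]φ → ⟨R⟩φ is axiom D, which corresponds to seriality. Such an R need not be serial — not valid.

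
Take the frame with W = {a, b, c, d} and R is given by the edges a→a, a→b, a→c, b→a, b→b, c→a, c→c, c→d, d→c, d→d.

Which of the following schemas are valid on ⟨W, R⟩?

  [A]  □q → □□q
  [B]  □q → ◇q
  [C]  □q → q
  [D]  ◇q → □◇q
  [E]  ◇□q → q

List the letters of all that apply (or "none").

R is reflexive: each world relates to itself.
R is symmetric: every R-edge is matched by its reverse.
R is not transitive: a R c and c R d but not a R d.
R is not euclidean: a R b and a R c but not b R c.
R is serial: every world has an R-successor.
(A) □q → □□q is axiom 4; it is valid on a frame exactly when R is transitive. R is not transitive, so not valid.
(B) □q → ◇q is axiom D, which corresponds to seriality. R is serial — valid.
(C) □q → q is axiom T, which corresponds to reflexivity. R is reflexive — valid.
(D) axiom 5: valid iff R is euclidean. R is not euclidean — not valid.
(E) ◇□q → q is the dual of axiom B, which corresponds to symmetry. R is symmetric — valid.

B, C, E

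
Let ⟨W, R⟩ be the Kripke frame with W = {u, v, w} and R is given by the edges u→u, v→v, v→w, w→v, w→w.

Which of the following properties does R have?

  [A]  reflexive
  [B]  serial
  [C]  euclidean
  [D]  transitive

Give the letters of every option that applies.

A, B, C, D

(A) reflexive: each world relates to itself.
(B) serial: every world has an R-successor.
(C) euclidean: any two R-successors of the same world are R-related.
(D) transitive: R is closed under composition.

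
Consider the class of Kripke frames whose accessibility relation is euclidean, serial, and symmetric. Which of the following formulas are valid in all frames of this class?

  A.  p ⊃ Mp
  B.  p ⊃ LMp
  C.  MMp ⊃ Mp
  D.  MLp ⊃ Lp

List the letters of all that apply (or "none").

A, B, C, D

Serial, symmetric and euclidean together give transitive (from symmetry + euclidean) and then reflexive; the relation is an equivalence.
(A) p ⊃ Mp is the dual of axiom T, which corresponds to reflexivity. Every such R is reflexive — valid.
(B) p ⊃ LMp (axiom B) characterises the symmetric frames. Every such R is symmetric — valid.
(C) the dual of axiom 4: valid iff R is transitive. Every such R is transitive — valid.
(D) MLp ⊃ Lp is the dual of axiom 5, which corresponds to the euclidean property. Every such R is euclidean — valid.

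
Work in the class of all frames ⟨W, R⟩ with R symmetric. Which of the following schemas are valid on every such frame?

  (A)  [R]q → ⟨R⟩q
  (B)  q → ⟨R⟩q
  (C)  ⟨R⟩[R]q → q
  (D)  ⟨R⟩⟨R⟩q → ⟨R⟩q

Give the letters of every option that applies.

C

(A) axiom D: valid iff R is serial. Such an R need not be serial — not valid.
(B) q → ⟨R⟩q (the dual of axiom T) characterises the reflexive frames. Such an R need not be reflexive — not valid.
(C) ⟨R⟩[R]q → q is the dual of axiom B, which corresponds to symmetry. Every such R is symmetric — valid.
(D) ⟨R⟩⟨R⟩q → ⟨R⟩q is the dual of axiom 4, which corresponds to transitivity. Such an R need not be transitive — not valid.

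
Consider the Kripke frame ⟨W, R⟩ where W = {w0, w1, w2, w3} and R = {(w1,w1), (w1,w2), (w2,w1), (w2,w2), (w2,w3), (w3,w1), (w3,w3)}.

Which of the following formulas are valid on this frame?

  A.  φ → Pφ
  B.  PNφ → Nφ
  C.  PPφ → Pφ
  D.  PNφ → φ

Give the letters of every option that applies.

none

R is not reflexive: not w0 R w0.
R is not symmetric: w2 R w3 but not w3 R w2.
R is not transitive: w1 R w2 and w2 R w3 but not w1 R w3.
R is not euclidean: w2 R w1 and w2 R w3 but not w1 R w3.
(A) φ → Pφ is the dual of axiom T, which corresponds to reflexivity. R is not reflexive — not valid.
(B) PNφ → Nφ is the dual of axiom 5; it is valid on a frame exactly when R is euclidean. R is not euclidean, so not valid.
(C) PPφ → Pφ (the dual of axiom 4) characterises the transitive frames. R is not transitive — not valid.
(D) the dual of axiom B: valid iff R is symmetric. R is not symmetric — not valid.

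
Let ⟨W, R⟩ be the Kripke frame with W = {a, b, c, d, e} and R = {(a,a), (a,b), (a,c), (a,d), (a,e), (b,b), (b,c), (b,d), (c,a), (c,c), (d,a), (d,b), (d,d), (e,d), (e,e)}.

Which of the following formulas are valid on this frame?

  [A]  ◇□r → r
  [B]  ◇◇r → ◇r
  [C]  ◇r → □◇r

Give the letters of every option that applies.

R is not symmetric: a R b but not b R a.
R is not transitive: b R c and c R a but not b R a.
R is not euclidean: a R b and a R a but not b R a.
(A) the dual of axiom B: valid iff R is symmetric. R is not symmetric — not valid.
(B) ◇◇r → ◇r (the dual of axiom 4) characterises the transitive frames. R is not transitive — not valid.
(C) ◇r → □◇r is axiom 5; it is valid on a frame exactly when R is euclidean. R is not euclidean, so not valid.

none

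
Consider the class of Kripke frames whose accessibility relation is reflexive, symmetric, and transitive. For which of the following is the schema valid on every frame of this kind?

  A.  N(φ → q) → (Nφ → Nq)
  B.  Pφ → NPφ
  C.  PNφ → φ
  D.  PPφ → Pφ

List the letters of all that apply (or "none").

A, B, C, D

A relation that is reflexive, symmetric, and transitive is also euclidean and serial.
(A) N(φ → q) → (Nφ → Nq) is the K axiom; it holds on all frames — valid.
(B) Pφ → NPφ (axiom 5) characterises the euclidean frames. Every such R is euclidean — valid.
(C) the dual of axiom B: valid iff R is symmetric. Every such R is symmetric — valid.
(D) PPφ → Pφ is the dual of axiom 4, which corresponds to transitivity. Every such R is transitive — valid.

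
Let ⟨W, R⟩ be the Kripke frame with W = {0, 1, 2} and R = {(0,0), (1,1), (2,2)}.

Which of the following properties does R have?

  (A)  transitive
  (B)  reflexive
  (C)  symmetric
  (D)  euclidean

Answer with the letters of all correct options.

(A) transitive: R is closed under composition.
(B) reflexive: each world relates to itself.
(C) symmetric: every R-edge is matched by its reverse.
(D) euclidean: any two R-successors of the same world are R-related.

A, B, C, D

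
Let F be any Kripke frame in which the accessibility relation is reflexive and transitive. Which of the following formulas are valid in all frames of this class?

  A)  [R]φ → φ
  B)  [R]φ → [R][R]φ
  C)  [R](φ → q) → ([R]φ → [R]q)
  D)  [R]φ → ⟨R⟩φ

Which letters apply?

A, B, C, D

Reflexive relations are serial.
(A) axiom T: valid iff R is reflexive. Every such R is reflexive — valid.
(B) [R]φ → [R][R]φ is axiom 4, which corresponds to transitivity. Every such R is transitive — valid.
(C) this is just K, valid on every normal frame.
(D) axiom D: valid iff R is serial. Every such R is serial — valid.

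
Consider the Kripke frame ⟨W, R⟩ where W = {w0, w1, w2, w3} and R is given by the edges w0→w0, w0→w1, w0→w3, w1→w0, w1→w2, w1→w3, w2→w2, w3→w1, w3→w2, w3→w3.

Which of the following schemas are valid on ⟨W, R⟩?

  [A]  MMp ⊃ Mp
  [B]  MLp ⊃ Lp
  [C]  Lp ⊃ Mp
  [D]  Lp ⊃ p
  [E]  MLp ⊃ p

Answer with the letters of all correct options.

C

R is not reflexive: not w1 R w1.
R is not symmetric: w0 R w3 but not w3 R w0.
R is not transitive: w0 R w1 and w1 R w2 but not w0 R w2.
R is not euclidean: w0 R w3 and w0 R w0 but not w3 R w0.
R is serial: every world has an R-successor.
(A) MMp ⊃ Mp (the dual of axiom 4) characterises the transitive frames. R is not transitive — not valid.
(B) MLp ⊃ Lp is the dual of axiom 5, which corresponds to the euclidean property. R is not euclidean — not valid.
(C) Lp ⊃ Mp is axiom D; it is valid on a frame exactly when R is serial. R is serial, so valid.
(D) Lp ⊃ p (axiom T) characterises the reflexive frames. R is not reflexive — not valid.
(E) MLp ⊃ p is the dual of axiom B; it is valid on a frame exactly when R is symmetric. R is not symmetric, so not valid.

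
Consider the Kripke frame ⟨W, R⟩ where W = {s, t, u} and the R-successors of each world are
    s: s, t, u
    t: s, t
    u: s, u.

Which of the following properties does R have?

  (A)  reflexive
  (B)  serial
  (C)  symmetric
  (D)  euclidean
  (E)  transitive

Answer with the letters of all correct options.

(A) reflexive: each world relates to itself.
(B) serial: every world has an R-successor.
(C) symmetric: every R-edge is matched by its reverse.
(D) not euclidean: s R t and s R u but not t R u.
(E) not transitive: t R s and s R u but not t R u.

A, B, C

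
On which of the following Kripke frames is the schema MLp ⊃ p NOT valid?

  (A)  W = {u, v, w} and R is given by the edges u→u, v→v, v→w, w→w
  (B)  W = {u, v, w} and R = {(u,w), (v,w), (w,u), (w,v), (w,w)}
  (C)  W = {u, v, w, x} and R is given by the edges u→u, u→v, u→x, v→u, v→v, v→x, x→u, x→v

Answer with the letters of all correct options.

The schema MLp ⊃ p is the dual of axiom B; it is valid on a frame iff R is symmetric.
(A) R is not symmetric (v R w but not w R v), so the schema fails here.
(B) R is symmetric (every R-edge is matched by its reverse), so the schema is valid here.
(C) R is symmetric (every R-edge is matched by its reverse), so the schema is valid here.

A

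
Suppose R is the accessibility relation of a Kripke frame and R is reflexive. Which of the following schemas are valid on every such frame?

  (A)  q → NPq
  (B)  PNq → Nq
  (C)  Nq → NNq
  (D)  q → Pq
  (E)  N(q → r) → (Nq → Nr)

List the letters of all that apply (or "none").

D, E

A reflexive relation is serial.
(A) q → NPq (axiom B) characterises the symmetric frames. Such an R need not be symmetric — not valid.
(B) PNq → Nq is the dual of axiom 5; it is valid on a frame exactly when R is euclidean. Such an R need not be euclidean, so not valid.
(C) Nq → NNq is axiom 4, which corresponds to transitivity. Such an R need not be transitive — not valid.
(D) the dual of axiom T: valid iff R is reflexive. Every such R is reflexive — valid.
(E) N(q → r) → (Nq → Nr) is axiom K, valid on every Kripke frame — valid.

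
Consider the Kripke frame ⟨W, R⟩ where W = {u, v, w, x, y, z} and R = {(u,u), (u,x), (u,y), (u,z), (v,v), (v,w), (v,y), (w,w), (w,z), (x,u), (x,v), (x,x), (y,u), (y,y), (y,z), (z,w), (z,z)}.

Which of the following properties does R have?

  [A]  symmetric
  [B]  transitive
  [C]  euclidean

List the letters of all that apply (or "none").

(A) not symmetric: u R z but not z R u.
(B) not transitive: u R x and x R v but not u R v.
(C) not euclidean: u R x and u R y but not x R y.

none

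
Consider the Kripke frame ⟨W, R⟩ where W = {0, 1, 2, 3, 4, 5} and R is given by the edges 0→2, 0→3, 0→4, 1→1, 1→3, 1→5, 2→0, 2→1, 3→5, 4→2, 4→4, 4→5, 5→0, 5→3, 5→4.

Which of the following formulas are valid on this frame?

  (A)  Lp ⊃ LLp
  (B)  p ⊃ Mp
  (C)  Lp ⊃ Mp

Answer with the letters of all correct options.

C

R is not reflexive: not 0 R 0.
R is not transitive: 0 R 2 and 2 R 0 but not 0 R 0.
R is serial: every world has an R-successor.
(A) Lp ⊃ LLp is axiom 4, which corresponds to transitivity. R is not transitive — not valid.
(B) p ⊃ Mp (the dual of axiom T) characterises the reflexive frames. R is not reflexive — not valid.
(C) axiom D: valid iff R is serial. R is serial — valid.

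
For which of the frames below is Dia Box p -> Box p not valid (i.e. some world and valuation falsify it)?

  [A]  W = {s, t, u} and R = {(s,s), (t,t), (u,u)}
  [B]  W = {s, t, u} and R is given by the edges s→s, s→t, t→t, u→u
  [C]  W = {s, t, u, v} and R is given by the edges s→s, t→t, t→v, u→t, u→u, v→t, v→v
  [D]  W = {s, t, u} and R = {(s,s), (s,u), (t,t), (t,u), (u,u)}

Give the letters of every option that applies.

B, C, D

The schema Dia Box p -> Box p is the dual of axiom 5; it is valid on a frame iff R is euclidean.
(A) R is euclidean (any two R-successors of the same world are R-related), so the schema is valid here.
(B) R is not euclidean (s R t and s R s but not t R s), so the schema fails here.
(C) R is not euclidean (u R t and u R u but not t R u), so the schema fails here.
(D) R is not euclidean (s R u and s R s but not u R s), so the schema fails here.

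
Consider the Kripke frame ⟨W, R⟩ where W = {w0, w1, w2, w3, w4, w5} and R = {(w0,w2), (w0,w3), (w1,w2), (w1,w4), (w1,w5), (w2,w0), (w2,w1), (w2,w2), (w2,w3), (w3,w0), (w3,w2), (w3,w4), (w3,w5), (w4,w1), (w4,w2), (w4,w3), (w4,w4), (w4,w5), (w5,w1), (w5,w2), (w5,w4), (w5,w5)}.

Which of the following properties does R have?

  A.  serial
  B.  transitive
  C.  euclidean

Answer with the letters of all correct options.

A

(A) serial: every world has an R-successor.
(B) not transitive: w0 R w2 and w2 R w0 but not w0 R w0.
(C) not euclidean: w1 R w2 and w1 R w4 but not w2 R w4.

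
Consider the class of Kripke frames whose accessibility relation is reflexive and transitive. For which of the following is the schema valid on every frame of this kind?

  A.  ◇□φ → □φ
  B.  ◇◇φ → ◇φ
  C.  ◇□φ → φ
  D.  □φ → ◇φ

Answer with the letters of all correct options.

B, D

Reflexive relations are serial.
(A) ◇□φ → □φ is the dual of axiom 5, which corresponds to the euclidean property. Such an R need not be euclidean — not valid.
(B) ◇◇φ → ◇φ is the dual of axiom 4, which corresponds to transitivity. Every such R is transitive — valid.
(C) ◇□φ → φ (the dual of axiom B) characterises the symmetric frames. Such an R need not be symmetric — not valid.
(D) □φ → ◇φ is axiom D; it is valid on a frame exactly when R is serial. Every such R is serial, so valid.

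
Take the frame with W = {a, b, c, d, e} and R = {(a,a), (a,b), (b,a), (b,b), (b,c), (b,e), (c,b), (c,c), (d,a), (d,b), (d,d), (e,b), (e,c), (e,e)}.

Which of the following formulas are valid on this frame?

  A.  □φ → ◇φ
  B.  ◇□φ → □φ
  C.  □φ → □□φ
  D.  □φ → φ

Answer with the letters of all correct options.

A, D

R is reflexive: each world relates to itself.
R is not transitive: a R b and b R c but not a R c.
R is not euclidean: b R a and b R c but not a R c.
R is serial: every world has an R-successor.
(A) □φ → ◇φ (axiom D) characterises the serial frames. R is serial — valid.
(B) ◇□φ → □φ (the dual of axiom 5) characterises the euclidean frames. R is not euclidean — not valid.
(C) □φ → □□φ is axiom 4; it is valid on a frame exactly when R is transitive. R is not transitive, so not valid.
(D) □φ → φ is axiom T; it is valid on a frame exactly when R is reflexive. R is reflexive, so valid.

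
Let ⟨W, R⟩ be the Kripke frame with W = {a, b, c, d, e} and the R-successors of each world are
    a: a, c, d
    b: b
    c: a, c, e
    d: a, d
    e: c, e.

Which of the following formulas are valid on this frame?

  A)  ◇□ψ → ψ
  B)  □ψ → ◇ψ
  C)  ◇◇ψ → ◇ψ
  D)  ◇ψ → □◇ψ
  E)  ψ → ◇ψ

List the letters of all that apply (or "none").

R is reflexive: each world relates to itself.
R is symmetric: every R-edge is matched by its reverse.
R is not transitive: a R c and c R e but not a R e.
R is not euclidean: a R c and a R d but not c R d.
R is serial: every world has an R-successor.
(A) the dual of axiom B: valid iff R is symmetric. R is symmetric — valid.
(B) axiom D: valid iff R is serial. R is serial — valid.
(C) ◇◇ψ → ◇ψ is the dual of axiom 4; it is valid on a frame exactly when R is transitive. R is not transitive, so not valid.
(D) axiom 5: valid iff R is euclidean. R is not euclidean — not valid.
(E) ψ → ◇ψ (the dual of axiom T) characterises the reflexive frames. R is reflexive — valid.

A, B, E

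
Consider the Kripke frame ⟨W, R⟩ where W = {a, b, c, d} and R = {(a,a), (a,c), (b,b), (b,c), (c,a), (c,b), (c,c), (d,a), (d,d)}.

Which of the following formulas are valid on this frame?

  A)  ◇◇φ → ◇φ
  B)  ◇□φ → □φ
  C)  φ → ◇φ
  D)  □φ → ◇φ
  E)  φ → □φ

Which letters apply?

R is reflexive: each world relates to itself.
R is not transitive: a R c and c R b but not a R b.
R is not euclidean: c R a and c R b but not a R b.
R is serial: every world has an R-successor.
R is not a subset of the identity: a R c with a ≠ c.
(A) ◇◇φ → ◇φ is the dual of axiom 4; it is valid on a frame exactly when R is transitive. R is not transitive, so not valid.
(B) ◇□φ → □φ is the dual of axiom 5, which corresponds to the euclidean property. R is not euclidean — not valid.
(C) the dual of axiom T: valid iff R is reflexive. R is reflexive — valid.
(D) □φ → ◇φ is axiom D; it is valid on a frame exactly when R is serial. R is serial, so valid.
(E) φ → □φ (equivalent to ◇p→p) corresponds to R being a subset of the identity. Here R ⊄ identity, so not valid.

C, D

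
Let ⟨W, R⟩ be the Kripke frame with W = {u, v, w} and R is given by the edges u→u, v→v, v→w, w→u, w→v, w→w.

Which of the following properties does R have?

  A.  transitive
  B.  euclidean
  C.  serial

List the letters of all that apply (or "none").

(A) not transitive: v R w and w R u but not v R u.
(B) not euclidean: w R u and w R v but not u R v.
(C) serial: every world has an R-successor.

C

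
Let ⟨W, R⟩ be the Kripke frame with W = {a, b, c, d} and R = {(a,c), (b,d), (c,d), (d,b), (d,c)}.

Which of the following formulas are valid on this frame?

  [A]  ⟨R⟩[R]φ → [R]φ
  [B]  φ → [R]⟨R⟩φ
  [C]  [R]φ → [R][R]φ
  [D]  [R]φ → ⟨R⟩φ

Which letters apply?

R is not symmetric: a R c but not c R a.
R is not transitive: a R c and c R d but not a R d.
R is not euclidean: d R b and d R c but not b R c.
R is serial: every world has an R-successor.
(A) ⟨R⟩[R]φ → [R]φ is the dual of axiom 5; it is valid on a frame exactly when R is euclidean. R is not euclidean, so not valid.
(B) φ → [R]⟨R⟩φ is axiom B, which corresponds to symmetry. R is not symmetric — not valid.
(C) [R]φ → [R][R]φ (axiom 4) characterises the transitive frames. R is not transitive — not valid.
(D) [R]φ → ⟨R⟩φ is axiom D; it is valid on a frame exactly when R is serial. R is serial, so valid.

D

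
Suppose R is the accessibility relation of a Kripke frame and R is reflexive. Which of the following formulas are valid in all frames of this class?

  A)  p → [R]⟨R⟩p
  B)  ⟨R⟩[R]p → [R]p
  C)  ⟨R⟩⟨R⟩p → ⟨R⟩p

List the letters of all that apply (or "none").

A reflexive relation is serial.
(A) p → [R]⟨R⟩p is axiom B, which corresponds to symmetry. Such an R need not be symmetric — not valid.
(B) ⟨R⟩[R]p → [R]p is the dual of axiom 5, which corresponds to the euclidean property. Such an R need not be euclidean — not valid.
(C) the dual of axiom 4: valid iff R is transitive. Such an R need not be transitive — not valid.

none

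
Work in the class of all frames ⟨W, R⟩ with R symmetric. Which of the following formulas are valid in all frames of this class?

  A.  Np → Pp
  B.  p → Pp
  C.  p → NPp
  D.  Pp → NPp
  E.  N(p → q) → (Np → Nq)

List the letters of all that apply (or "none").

C, E

(A) Np → Pp is axiom D; it is valid on a frame exactly when R is serial. Such an R need not be serial, so not valid.
(B) the dual of axiom T: valid iff R is reflexive. Such an R need not be reflexive — not valid.
(C) p → NPp is axiom B; it is valid on a frame exactly when R is symmetric. Every such R is symmetric, so valid.
(D) axiom 5: valid iff R is euclidean. Such an R need not be euclidean — not valid.
(E) N(p → q) → (Np → Nq) is axiom K, valid on every Kripke frame — valid.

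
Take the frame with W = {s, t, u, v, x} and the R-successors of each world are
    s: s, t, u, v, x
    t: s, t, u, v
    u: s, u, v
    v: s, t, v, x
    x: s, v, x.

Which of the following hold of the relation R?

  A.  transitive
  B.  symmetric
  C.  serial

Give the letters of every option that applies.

C

(A) not transitive: t R s and s R x but not t R x.
(B) not symmetric: t R u but not u R t.
(C) serial: every world has an R-successor.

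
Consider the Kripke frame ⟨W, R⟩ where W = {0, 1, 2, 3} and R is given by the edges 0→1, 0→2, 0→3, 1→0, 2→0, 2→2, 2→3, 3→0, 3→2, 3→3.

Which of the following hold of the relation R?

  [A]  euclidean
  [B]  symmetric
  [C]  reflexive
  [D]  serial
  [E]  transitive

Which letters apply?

(A) not euclidean: 0 R 1 and 0 R 2 but not 1 R 2.
(B) symmetric: every R-edge is matched by its reverse.
(C) not reflexive: not 0 R 0.
(D) serial: every world has an R-successor.
(E) not transitive: 0 R 1 and 1 R 0 but not 0 R 0.

B, D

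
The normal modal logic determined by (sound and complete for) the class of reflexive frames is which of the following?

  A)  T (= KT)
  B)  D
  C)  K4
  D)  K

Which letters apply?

A

(A) T (= KT) is determined by exactly this class.
(B) D is determined by the class of serial frames.
(C) K4 is determined by the class of transitive frames.
(D) K is determined by the class of arbitrary frames.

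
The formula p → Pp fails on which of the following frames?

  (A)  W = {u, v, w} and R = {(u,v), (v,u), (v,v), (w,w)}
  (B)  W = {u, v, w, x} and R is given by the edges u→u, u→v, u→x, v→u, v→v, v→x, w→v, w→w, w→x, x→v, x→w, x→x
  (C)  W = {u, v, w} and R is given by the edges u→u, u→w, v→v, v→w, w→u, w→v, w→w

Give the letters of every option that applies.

The schema p → Pp is the dual of axiom T; it is valid on a frame iff R is reflexive.
(A) R is not reflexive (not u R u), so the schema fails here.
(B) R is reflexive (each world relates to itself), so the schema is valid here.
(C) R is reflexive (each world relates to itself), so the schema is valid here.

A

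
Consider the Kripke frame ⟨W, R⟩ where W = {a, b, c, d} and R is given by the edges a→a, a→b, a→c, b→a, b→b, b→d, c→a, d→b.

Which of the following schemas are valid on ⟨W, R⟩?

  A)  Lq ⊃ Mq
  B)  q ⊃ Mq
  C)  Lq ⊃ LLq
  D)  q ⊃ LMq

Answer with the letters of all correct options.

R is not reflexive: not c R c.
R is symmetric: every R-edge is matched by its reverse.
R is not transitive: a R b and b R d but not a R d.
R is serial: every world has an R-successor.
(A) axiom D: valid iff R is serial. R is serial — valid.
(B) the dual of axiom T: valid iff R is reflexive. R is not reflexive — not valid.
(C) Lq ⊃ LLq is axiom 4; it is valid on a frame exactly when R is transitive. R is not transitive, so not valid.
(D) q ⊃ LMq (axiom B) characterises the symmetric frames. R is symmetric — valid.

A, D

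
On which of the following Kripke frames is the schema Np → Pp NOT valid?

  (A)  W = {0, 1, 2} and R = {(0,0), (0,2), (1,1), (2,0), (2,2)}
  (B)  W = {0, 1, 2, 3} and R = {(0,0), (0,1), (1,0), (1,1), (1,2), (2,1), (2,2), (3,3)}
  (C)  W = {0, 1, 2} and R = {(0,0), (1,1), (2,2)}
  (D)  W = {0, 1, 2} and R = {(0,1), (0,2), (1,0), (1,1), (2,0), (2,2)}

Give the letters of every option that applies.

none

The schema Np → Pp is axiom D; it is valid on a frame iff R is serial.
(A) R is serial (every world has an R-successor), so the schema is valid here.
(B) R is serial (every world has an R-successor), so the schema is valid here.
(C) R is serial (every world has an R-successor), so the schema is valid here.
(D) R is serial (every world has an R-successor), so the schema is valid here.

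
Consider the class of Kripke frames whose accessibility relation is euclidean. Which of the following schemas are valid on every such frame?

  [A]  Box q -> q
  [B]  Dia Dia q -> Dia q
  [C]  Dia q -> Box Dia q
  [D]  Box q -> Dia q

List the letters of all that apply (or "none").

C

(A) Box q -> q is axiom T; it is valid on a frame exactly when R is reflexive. Such an R need not be reflexive, so not valid.
(B) Dia Dia q -> Dia q is the dual of axiom 4; it is valid on a frame exactly when R is transitive. Such an R need not be transitive, so not valid.
(C) Dia q -> Box Dia q (axiom 5) characterises the euclidean frames. Every such R is euclidean — valid.
(D) Box q -> Dia q is axiom D, which corresponds to seriality. Such an R need not be serial — not valid.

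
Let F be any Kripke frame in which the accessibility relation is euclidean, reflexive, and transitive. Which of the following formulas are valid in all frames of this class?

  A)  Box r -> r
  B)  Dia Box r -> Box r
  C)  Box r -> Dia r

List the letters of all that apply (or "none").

A, B, C

A relation that is euclidean, reflexive, and transitive is also serial and symmetric.
(A) Box r -> r is axiom T; it is valid on a frame exactly when R is reflexive. Every such R is reflexive, so valid.
(B) Dia Box r -> Box r is the dual of axiom 5, which corresponds to the euclidean property. Every such R is euclidean — valid.
(C) Box r -> Dia r is axiom D, which corresponds to seriality. Every such R is serial — valid.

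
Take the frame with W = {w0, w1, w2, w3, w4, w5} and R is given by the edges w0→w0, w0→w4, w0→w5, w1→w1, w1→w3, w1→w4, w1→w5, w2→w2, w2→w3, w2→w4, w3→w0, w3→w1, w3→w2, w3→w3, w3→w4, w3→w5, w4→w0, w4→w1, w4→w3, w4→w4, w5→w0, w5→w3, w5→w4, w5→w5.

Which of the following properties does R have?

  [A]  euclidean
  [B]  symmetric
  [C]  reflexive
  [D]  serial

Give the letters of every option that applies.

C, D

(A) not euclidean: w0 R w4 and w0 R w5 but not w4 R w5.
(B) not symmetric: w1 R w5 but not w5 R w1.
(C) reflexive: each world relates to itself.
(D) serial: every world has an R-successor.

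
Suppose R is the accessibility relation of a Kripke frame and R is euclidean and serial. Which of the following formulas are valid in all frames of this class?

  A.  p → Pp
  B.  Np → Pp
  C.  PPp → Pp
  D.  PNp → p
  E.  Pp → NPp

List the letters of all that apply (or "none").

(A) the dual of axiom T: valid iff R is reflexive. Such an R need not be reflexive — not valid.
(B) Np → Pp (axiom D) characterises the serial frames. Every such R is serial — valid.
(C) PPp → Pp (the dual of axiom 4) characterises the transitive frames. Such an R need not be transitive — not valid.
(D) the dual of axiom B: valid iff R is symmetric. Such an R need not be symmetric — not valid.
(E) Pp → NPp is axiom 5, which corresponds to the euclidean property. Every such R is euclidean — valid.

B, E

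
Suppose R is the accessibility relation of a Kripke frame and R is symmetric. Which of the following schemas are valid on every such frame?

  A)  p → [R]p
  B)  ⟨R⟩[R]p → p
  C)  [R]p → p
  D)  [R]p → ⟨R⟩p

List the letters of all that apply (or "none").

(A) p → [R]p is valid only on frames where every R-edge is a self-loop. Such an R need not be a subset of the identity — not valid.
(B) the dual of axiom B: valid iff R is symmetric. Every such R is symmetric — valid.
(C) axiom T: valid iff R is reflexive. Such an R need not be reflexive — not valid.
(D) [R]p → ⟨R⟩p is axiom D, which corresponds to seriality. Such an R need not be serial — not valid.

B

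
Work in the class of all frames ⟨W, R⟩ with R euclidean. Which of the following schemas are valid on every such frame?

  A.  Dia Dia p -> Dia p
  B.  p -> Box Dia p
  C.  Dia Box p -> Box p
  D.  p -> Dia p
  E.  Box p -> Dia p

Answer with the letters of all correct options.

C

(A) Dia Dia p -> Dia p is the dual of axiom 4; it is valid on a frame exactly when R is transitive. Such an R need not be transitive, so not valid.
(B) p -> Box Dia p is axiom B; it is valid on a frame exactly when R is symmetric. Such an R need not be symmetric, so not valid.
(C) the dual of axiom 5: valid iff R is euclidean. Every such R is euclidean — valid.
(D) the dual of axiom T: valid iff R is reflexive. Such an R need not be reflexive — not valid.
(E) Box p -> Dia p is axiom D, which corresponds to seriality. Such an R need not be serial — not valid.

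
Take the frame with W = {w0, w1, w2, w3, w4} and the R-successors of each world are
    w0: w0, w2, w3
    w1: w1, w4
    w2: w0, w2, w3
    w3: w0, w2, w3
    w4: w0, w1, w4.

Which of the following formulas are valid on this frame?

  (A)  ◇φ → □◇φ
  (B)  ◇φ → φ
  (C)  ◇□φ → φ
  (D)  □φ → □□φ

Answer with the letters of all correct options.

none

R is not symmetric: w4 R w0 but not w0 R w4.
R is not transitive: w1 R w4 and w4 R w0 but not w1 R w0.
R is not euclidean: w4 R w0 and w4 R w1 but not w0 R w1.
R is not a subset of the identity: w0 R w2 with w0 ≠ w2.
(A) ◇φ → □◇φ is axiom 5; it is valid on a frame exactly when R is euclidean. R is not euclidean, so not valid.
(B) ◇φ → φ (the converse of T) corresponds to R being a subset of the identity. Here R ⊄ identity, so not valid.
(C) the dual of axiom B: valid iff R is symmetric. R is not symmetric — not valid.
(D) □φ → □□φ (axiom 4) characterises the transitive frames. R is not transitive — not valid.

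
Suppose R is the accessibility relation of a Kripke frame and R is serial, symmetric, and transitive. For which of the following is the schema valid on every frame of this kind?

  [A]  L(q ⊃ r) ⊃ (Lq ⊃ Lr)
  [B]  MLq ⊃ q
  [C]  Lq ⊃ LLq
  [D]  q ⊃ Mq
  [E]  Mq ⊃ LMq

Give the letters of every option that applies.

A, B, C, D, E

A serial symmetric transitive relation is reflexive (take any v with uRv; symmetry gives vRu and transitivity gives uRu), hence an equivalence relation.
(A) L(q ⊃ r) ⊃ (Lq ⊃ Lr) is axiom K, valid on every Kripke frame — valid.
(B) MLq ⊃ q is the dual of axiom B, which corresponds to symmetry. Every such R is symmetric — valid.
(C) Lq ⊃ LLq (axiom 4) characterises the transitive frames. Every such R is transitive — valid.
(D) the dual of axiom T: valid iff R is reflexive. Every such R is reflexive — valid.
(E) Mq ⊃ LMq is axiom 5, which corresponds to the euclidean property. Every such R is euclidean — valid.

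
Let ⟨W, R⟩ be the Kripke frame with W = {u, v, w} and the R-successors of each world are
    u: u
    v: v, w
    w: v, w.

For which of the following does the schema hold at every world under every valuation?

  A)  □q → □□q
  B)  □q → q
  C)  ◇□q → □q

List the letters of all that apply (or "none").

R is reflexive: each world relates to itself.
R is transitive: R is closed under composition.
R is euclidean: any two R-successors of the same world are R-related.
(A) □q → □□q is axiom 4, which corresponds to transitivity. R is transitive — valid.
(B) axiom T: valid iff R is reflexive. R is reflexive — valid.
(C) ◇□q → □q is the dual of axiom 5, which corresponds to the euclidean property. R is euclidean — valid.

A, B, C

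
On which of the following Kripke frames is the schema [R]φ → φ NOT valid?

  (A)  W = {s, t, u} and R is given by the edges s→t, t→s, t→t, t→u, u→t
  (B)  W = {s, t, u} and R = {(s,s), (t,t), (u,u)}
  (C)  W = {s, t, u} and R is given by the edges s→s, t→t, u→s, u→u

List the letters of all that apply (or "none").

The schema [R]φ → φ is axiom T; it is valid on a frame iff R is reflexive.
(A) R is not reflexive (not s R s), so the schema fails here.
(B) R is reflexive (each world relates to itself), so the schema is valid here.
(C) R is reflexive (each world relates to itself), so the schema is valid here.

A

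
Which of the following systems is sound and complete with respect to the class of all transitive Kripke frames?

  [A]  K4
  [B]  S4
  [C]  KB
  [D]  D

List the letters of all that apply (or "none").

A

(A) K4 is determined by exactly this class.
(B) S4 is determined by the class of reflexive and transitive frames.
(C) KB is determined by the class of symmetric frames.
(D) D is determined by the class of serial frames.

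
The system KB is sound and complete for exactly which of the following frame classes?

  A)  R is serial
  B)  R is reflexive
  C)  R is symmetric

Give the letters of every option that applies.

(A) this class determines D, not KB.
(B) this class determines T (= KT), not KB.
(C) KB is sound and complete for exactly this class.

C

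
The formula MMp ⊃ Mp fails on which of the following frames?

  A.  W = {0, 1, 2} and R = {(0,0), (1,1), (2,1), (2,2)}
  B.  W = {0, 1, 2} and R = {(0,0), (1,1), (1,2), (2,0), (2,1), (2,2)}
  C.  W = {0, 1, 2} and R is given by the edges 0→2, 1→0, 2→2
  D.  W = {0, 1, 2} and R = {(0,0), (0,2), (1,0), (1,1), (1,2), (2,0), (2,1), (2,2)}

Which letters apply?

The schema MMp ⊃ Mp is the dual of axiom 4; it is valid on a frame iff R is transitive.
(A) R is transitive (R is closed under composition), so the schema is valid here.
(B) R is not transitive (1 R 2 and 2 R 0 but not 1 R 0), so the schema fails here.
(C) R is not transitive (1 R 0 and 0 R 2 but not 1 R 2), so the schema fails here.
(D) R is not transitive (0 R 2 and 2 R 1 but not 0 R 1), so the schema fails here.

B, C, D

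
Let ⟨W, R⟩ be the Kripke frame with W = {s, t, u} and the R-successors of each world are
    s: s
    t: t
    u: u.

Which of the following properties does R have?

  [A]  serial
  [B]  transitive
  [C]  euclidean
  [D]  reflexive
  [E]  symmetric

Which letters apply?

A, B, C, D, E

(A) serial: every world has an R-successor.
(B) transitive: R is closed under composition.
(C) euclidean: any two R-successors of the same world are R-related.
(D) reflexive: each world relates to itself.
(E) symmetric: every R-edge is matched by its reverse.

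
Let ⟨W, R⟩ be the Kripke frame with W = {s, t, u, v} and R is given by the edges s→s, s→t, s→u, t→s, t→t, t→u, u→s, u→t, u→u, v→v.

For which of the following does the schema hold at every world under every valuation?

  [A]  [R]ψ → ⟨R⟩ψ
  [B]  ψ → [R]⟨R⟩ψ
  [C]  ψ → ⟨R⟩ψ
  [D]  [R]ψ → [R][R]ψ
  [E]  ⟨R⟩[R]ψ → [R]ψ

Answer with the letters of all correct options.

A, B, C, D, E

R is reflexive: each world relates to itself.
R is symmetric: every R-edge is matched by its reverse.
R is transitive: R is closed under composition.
R is euclidean: any two R-successors of the same world are R-related.
R is serial: every world has an R-successor.
(A) [R]ψ → ⟨R⟩ψ is axiom D; it is valid on a frame exactly when R is serial. R is serial, so valid.
(B) axiom B: valid iff R is symmetric. R is symmetric — valid.
(C) ψ → ⟨R⟩ψ is the dual of axiom T, which corresponds to reflexivity. R is reflexive — valid.
(D) axiom 4: valid iff R is transitive. R is transitive — valid.
(E) ⟨R⟩[R]ψ → [R]ψ (the dual of axiom 5) characterises the euclidean frames. R is euclidean — valid.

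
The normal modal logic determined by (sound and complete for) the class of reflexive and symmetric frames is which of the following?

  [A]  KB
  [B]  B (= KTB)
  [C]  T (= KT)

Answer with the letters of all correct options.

(A) KB is determined by the class of symmetric frames.
(B) B (= KTB) is determined by exactly this class.
(C) T (= KT) is determined by the class of reflexive frames.

B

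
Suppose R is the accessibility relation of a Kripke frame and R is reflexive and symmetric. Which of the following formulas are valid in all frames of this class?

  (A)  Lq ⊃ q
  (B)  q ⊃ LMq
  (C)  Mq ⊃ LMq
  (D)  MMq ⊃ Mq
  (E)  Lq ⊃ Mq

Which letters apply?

Reflexive relations are serial.
(A) Lq ⊃ q is axiom T, which corresponds to reflexivity. Every such R is reflexive — valid.
(B) q ⊃ LMq is axiom B, which corresponds to symmetry. Every such R is symmetric — valid.
(C) axiom 5: valid iff R is euclidean. Such an R need not be euclidean — not valid.
(D) the dual of axiom 4: valid iff R is transitive. Such an R need not be transitive — not valid.
(E) axiom D: valid iff R is serial. Every such R is serial — valid.

A, B, E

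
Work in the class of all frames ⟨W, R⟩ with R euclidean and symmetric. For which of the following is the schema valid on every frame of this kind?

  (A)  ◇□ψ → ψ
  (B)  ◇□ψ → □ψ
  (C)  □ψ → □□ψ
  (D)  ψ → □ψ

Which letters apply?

A symmetric euclidean relation is transitive (uRv and vRw give vRu by symmetry, then uRw by the euclidean condition, applied at v).
(A) the dual of axiom B: valid iff R is symmetric. Every such R is symmetric — valid.
(B) ◇□ψ → □ψ (the dual of axiom 5) characterises the euclidean frames. Every such R is euclidean — valid.
(C) axiom 4: valid iff R is transitive. Every such R is transitive — valid.
(D) ψ → □ψ is equivalent to ◇p→p; it holds exactly when R ⊆ identity. Such an R need not be a subset of the identity — not valid.

A, B, C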